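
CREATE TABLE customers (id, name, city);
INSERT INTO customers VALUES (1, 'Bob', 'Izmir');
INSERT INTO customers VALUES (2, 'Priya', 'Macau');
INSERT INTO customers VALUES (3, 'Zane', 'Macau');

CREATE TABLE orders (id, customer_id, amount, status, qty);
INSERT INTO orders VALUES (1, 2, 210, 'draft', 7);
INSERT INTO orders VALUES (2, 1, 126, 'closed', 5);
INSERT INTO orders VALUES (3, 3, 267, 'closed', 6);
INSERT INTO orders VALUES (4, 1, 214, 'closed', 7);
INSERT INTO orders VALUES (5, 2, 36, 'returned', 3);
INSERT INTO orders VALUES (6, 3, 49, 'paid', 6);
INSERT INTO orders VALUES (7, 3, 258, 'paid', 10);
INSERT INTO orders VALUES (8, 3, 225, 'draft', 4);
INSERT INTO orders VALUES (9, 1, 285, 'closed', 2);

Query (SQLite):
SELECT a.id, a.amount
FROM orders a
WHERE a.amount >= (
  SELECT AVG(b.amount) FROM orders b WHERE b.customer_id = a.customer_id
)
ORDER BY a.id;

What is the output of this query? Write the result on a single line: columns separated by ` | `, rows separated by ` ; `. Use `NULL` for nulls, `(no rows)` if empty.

1 | 210 ; 3 | 267 ; 4 | 214 ; 7 | 258 ; 8 | 225 ; 9 | 285

For each orders row a, compute AVG(amount) over rows sharing a.customer_id.
Keep row a if a.amount >= that per-group AVG.
  customer_id=1: AVG(amount) = 208.333333
  customer_id=2: AVG(amount) = 123.0
  customer_id=3: AVG(amount) = 199.75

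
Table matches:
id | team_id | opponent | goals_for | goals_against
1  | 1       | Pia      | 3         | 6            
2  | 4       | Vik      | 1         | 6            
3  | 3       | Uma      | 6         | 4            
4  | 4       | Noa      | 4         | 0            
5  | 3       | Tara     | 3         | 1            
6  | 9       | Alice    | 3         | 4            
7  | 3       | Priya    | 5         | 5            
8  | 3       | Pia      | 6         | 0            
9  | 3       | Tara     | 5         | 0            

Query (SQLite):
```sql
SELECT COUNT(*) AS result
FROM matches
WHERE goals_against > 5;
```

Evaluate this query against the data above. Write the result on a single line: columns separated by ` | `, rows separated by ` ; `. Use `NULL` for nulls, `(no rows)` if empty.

Rows where goals_against > 5 → goals_for values: [3, 1].
COUNT(*) counts rows → 2.

2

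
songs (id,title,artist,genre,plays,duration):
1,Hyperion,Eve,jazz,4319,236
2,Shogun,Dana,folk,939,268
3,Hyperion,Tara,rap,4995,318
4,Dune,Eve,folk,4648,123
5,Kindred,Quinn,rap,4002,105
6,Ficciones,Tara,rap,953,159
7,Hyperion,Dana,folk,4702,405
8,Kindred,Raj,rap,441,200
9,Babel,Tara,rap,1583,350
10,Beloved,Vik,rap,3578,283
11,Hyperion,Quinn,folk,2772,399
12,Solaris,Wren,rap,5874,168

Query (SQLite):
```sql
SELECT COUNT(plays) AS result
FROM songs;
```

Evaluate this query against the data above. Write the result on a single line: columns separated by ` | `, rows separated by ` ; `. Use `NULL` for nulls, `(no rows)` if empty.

12

All plays values: [4319, 939, 4995, 4648, 4002, 953, 4702, 441, 1583, 3578, 2772, 5874].
COUNT(plays) counts non-NULL values → 12.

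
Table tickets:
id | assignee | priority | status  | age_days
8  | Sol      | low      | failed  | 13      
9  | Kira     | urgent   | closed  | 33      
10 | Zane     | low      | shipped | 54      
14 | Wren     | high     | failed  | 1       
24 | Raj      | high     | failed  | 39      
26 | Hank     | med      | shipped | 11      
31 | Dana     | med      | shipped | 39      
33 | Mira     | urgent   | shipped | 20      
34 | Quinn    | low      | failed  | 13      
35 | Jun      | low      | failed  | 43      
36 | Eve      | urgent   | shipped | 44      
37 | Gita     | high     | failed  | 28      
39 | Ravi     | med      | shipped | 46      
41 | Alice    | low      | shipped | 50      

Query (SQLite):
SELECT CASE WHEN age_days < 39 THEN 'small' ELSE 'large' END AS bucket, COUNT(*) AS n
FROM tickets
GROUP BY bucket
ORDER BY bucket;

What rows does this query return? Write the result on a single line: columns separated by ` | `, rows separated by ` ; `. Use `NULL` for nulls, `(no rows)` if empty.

large | 7 ; small | 7

Bucket rows by age_days < 39 → 'small' else 'large'; count each bucket.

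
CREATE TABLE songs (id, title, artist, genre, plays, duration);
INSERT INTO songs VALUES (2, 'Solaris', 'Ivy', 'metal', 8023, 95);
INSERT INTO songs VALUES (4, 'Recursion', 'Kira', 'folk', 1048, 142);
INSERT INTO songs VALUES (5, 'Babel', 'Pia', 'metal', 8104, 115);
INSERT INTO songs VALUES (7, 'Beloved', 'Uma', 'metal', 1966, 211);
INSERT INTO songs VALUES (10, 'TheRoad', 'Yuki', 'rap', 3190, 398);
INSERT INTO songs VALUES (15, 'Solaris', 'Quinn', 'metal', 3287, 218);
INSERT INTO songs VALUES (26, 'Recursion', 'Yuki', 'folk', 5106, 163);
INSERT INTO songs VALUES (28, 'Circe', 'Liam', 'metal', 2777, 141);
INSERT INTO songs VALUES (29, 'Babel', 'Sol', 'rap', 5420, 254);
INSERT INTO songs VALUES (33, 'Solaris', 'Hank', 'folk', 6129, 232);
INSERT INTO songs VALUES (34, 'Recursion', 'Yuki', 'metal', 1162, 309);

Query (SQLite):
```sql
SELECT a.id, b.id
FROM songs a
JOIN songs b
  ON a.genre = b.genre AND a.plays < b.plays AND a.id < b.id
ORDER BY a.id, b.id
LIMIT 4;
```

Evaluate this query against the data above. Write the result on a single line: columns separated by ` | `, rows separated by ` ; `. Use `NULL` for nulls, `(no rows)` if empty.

Pairs (a,b) with same genre, a.plays < b.plays, a.id < b.id.
genre groups: folk:{4,26,33} metal:{2,5,7,15,28,34} rap:{10,29}
Ordered by (a.id, b.id); first 4.

2 | 5 ; 4 | 26 ; 4 | 33 ; 7 | 15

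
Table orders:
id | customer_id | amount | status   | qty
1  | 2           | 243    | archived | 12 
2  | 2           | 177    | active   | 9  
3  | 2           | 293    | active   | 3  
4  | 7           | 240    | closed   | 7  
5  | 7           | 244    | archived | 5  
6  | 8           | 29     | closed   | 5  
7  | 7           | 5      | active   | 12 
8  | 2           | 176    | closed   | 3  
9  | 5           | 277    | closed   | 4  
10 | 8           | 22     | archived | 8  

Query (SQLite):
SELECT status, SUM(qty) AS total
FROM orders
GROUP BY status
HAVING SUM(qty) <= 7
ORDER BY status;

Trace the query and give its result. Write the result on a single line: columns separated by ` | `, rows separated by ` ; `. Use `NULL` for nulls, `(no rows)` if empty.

(no rows)

Partition orders by status; compute SUM(qty) within each group.
HAVING: keep groups where SUM(qty) <= 7.
  active: ids {2, 3, 7} → SUM(qty)=24
  archived: ids {1, 5, 10} → SUM(qty)=25
  closed: ids {4, 6, 8, 9} → SUM(qty)=19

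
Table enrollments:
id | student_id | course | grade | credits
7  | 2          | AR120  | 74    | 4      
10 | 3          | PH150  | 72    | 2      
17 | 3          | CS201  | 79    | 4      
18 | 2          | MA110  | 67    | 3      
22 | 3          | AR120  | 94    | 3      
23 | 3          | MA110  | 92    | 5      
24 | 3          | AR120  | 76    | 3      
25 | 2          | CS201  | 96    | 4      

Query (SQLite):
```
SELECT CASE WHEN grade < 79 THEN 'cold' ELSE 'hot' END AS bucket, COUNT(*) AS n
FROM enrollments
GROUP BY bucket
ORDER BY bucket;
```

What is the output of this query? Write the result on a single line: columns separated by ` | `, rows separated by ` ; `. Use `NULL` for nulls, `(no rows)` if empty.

cold | 4 ; hot | 4

Bucket rows by grade < 79 → 'cold' else 'hot'; count each bucket.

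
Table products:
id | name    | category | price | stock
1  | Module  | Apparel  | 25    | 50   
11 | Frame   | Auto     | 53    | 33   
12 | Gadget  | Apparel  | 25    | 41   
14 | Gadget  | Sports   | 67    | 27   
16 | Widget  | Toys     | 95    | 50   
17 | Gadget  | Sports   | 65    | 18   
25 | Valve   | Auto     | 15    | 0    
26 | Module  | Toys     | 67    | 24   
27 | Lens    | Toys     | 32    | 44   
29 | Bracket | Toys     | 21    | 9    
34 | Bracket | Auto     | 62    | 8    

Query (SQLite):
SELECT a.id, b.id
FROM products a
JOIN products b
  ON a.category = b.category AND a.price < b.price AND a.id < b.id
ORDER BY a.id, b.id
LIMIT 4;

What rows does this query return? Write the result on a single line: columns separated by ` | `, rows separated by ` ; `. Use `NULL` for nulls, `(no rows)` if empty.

11 | 34 ; 25 | 34

Pairs (a,b) with same category, a.price < b.price, a.id < b.id.
category groups: Apparel:{1,12} Auto:{11,25,34} Sports:{14,17} Toys:{16,26,27,29}
Ordered by (a.id, b.id); first 4.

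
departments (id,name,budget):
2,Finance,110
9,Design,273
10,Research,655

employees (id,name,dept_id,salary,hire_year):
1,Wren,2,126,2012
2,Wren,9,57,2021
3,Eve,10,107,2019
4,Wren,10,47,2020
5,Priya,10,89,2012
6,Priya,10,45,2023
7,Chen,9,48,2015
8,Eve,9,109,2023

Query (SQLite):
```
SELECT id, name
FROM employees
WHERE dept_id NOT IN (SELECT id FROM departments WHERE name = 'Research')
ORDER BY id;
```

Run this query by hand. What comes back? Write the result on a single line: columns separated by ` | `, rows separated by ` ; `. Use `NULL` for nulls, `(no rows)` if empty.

1 | Wren ; 2 | Wren ; 7 | Chen ; 8 | Eve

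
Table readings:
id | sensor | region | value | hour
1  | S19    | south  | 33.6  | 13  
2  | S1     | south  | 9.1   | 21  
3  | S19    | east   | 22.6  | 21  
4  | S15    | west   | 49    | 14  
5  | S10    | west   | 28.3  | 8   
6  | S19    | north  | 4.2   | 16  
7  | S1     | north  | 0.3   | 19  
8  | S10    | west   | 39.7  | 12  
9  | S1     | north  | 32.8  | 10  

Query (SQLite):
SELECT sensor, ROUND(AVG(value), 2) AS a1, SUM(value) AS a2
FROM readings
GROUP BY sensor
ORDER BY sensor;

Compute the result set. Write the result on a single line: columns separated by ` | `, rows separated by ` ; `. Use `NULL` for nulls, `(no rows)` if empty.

Group readings by sensor.
Per group compute: ROUND(AVG(value), 2), SUM(value).
  S1: ids {2, 7, 9} → ROUND(AVG(value), 2)=14.07, SUM(value)=42.2
  S10: ids {5, 8} → ROUND(AVG(value), 2)=34, SUM(value)=68
  S15: ids {4} → ROUND(AVG(value), 2)=49, SUM(value)=49
  S19: ids {1, 3, 6} → ROUND(AVG(value), 2)=20.13, SUM(value)=60.4

S1 | 14.07 | 42.2 ; S10 | 34 | 68 ; S15 | 49 | 49 ; S19 | 20.13 | 60.4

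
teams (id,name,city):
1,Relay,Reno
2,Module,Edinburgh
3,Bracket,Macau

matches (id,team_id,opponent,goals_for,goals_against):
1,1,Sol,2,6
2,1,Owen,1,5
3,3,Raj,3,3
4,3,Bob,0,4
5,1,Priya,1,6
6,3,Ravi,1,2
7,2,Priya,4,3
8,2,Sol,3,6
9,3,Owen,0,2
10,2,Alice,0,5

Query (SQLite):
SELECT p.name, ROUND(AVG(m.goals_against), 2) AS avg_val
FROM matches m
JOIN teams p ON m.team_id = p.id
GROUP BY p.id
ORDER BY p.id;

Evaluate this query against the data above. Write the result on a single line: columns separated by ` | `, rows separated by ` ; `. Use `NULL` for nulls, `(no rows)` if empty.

Join each matches row to its teams via team_id.
Group joined rows by teams.id; compute ROUND(AVG(m.goals_against), 2) per group.
  1: ids {1, 2, 5} → ROUND(AVG(m.goals_against), 2)=5.67
  2: ids {7, 8, 10} → ROUND(AVG(m.goals_against), 2)=4.67
  3: ids {3, 4, 6, 9} → ROUND(AVG(m.goals_against), 2)=2.75

Relay | 5.67 ; Module | 4.67 ; Bracket | 2.75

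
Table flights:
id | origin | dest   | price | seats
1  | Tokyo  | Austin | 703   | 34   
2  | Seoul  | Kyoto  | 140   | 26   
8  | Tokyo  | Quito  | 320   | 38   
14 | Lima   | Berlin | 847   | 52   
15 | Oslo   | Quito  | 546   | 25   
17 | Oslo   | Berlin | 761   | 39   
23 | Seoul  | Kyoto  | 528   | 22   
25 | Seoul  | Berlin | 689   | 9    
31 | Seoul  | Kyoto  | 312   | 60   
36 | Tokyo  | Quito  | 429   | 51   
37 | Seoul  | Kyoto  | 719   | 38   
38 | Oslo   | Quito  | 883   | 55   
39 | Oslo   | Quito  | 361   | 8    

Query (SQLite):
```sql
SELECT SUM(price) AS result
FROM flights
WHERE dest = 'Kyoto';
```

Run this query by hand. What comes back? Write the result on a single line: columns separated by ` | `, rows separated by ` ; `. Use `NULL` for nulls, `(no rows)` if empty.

1699

Rows where dest='Kyoto' → price values: [140, 528, 312, 719].
SUM of non-NULL values = 1699.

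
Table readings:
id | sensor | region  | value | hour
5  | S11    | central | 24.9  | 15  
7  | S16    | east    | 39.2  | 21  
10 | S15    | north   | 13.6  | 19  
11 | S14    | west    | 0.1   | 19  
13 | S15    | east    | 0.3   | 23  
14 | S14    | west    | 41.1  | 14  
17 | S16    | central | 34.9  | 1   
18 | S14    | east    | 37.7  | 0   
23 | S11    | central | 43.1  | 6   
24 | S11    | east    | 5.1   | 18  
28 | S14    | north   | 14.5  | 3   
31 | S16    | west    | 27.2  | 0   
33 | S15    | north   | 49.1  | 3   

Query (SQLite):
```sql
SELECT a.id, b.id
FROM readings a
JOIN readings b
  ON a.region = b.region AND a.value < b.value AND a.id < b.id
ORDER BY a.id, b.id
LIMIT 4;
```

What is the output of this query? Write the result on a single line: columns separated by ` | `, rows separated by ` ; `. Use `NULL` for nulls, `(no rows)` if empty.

5 | 17 ; 5 | 23 ; 10 | 28 ; 10 | 33

Pairs (a,b) with same region, a.value < b.value, a.id < b.id.
region groups: central:{5,17,23} east:{7,13,18,24} north:{10,28,33} west:{11,14,31}
Ordered by (a.id, b.id); first 4.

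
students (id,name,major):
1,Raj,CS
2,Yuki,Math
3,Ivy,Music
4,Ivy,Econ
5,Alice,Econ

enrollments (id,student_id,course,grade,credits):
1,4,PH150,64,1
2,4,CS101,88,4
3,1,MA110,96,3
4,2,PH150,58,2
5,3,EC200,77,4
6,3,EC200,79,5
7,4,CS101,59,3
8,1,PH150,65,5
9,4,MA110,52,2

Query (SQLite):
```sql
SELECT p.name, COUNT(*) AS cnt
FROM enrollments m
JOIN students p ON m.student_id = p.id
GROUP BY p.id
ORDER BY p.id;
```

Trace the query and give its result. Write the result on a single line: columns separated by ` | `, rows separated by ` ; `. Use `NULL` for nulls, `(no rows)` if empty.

Join each enrollments row to its students via student_id.
Group joined rows by students.id; compute COUNT(*) per group.
  1: ids {3, 8} → COUNT(*)=2
  2: ids {4} → COUNT(*)=1
  3: ids {5, 6} → COUNT(*)=2
  4: ids {1, 2, 7, 9} → COUNT(*)=4

Raj | 2 ; Yuki | 1 ; Ivy | 2 ; Ivy | 4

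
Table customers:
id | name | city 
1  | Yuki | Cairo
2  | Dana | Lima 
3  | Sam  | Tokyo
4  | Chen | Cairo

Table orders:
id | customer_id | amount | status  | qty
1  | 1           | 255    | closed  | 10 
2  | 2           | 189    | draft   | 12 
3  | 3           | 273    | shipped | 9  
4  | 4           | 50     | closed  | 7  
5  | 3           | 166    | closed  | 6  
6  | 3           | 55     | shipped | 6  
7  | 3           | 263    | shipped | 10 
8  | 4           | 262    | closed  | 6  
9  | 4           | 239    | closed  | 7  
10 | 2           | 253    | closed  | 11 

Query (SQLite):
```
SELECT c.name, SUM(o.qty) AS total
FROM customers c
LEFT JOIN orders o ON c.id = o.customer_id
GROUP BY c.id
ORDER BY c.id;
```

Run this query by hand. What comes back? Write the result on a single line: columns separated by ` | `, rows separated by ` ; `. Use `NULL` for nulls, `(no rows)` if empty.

LEFT JOIN keeps every customers row; unmatched ones get NULL for orders columns.
Group by customers.id and compute SUM(o.qty). SUM over an all-NULL group is NULL.
  1: ids {1} → SUM(o.qty)=10
  2: ids {2, 10} → SUM(o.qty)=23
  3: ids {3, 5, 6, 7} → SUM(o.qty)=31
  4: ids {4, 8, 9} → SUM(o.qty)=20

Yuki | 10 ; Dana | 23 ; Sam | 31 ; Chen | 20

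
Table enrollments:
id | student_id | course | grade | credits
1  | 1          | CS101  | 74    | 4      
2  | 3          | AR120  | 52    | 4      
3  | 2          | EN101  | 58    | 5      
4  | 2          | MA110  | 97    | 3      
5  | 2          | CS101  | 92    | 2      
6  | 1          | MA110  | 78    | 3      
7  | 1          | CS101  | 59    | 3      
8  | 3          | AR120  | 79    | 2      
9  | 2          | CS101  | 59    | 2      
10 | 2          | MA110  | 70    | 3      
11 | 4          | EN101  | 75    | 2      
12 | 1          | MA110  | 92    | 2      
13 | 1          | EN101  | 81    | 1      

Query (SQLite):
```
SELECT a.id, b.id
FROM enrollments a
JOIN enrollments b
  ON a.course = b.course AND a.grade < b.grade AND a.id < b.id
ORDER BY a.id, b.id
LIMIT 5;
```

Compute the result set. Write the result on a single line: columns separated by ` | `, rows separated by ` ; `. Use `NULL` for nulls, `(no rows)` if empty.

1 | 5 ; 2 | 8 ; 3 | 11 ; 3 | 13 ; 6 | 12

Pairs (a,b) with same course, a.grade < b.grade, a.id < b.id.
course groups: AR120:{2,8} CS101:{1,5,7,9} EN101:{3,11,13} MA110:{4,6,10,12}
Ordered by (a.id, b.id); first 5.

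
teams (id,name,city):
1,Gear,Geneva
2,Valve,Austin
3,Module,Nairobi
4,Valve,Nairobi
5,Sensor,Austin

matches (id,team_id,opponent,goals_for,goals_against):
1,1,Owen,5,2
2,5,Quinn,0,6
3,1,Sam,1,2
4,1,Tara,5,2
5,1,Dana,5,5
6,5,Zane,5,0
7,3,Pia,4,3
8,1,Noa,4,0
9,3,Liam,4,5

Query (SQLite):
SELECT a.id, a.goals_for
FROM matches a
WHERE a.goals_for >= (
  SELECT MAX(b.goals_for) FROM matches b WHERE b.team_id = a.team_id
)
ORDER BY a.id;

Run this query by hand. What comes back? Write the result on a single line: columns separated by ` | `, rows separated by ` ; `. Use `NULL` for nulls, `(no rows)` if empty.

For each matches row a, compute MAX(goals_for) over rows sharing a.team_id.
Keep row a if a.goals_for >= that per-group MAX.
  team_id=1: MAX(goals_for) = 5
  team_id=3: MAX(goals_for) = 4
  team_id=5: MAX(goals_for) = 5

1 | 5 ; 4 | 5 ; 5 | 5 ; 6 | 5 ; 7 | 4 ; 9 | 4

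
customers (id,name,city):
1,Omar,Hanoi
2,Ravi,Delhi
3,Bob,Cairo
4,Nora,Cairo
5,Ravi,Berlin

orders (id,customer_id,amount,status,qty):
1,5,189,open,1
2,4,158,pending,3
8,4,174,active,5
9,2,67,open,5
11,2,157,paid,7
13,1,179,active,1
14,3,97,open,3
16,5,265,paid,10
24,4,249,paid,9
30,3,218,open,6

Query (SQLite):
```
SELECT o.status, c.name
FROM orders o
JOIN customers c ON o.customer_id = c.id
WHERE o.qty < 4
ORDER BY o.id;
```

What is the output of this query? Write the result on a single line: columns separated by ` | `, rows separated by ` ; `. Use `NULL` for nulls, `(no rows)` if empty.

open | Ravi ; pending | Nora ; active | Omar ; open | Bob

Each orders row matches the customers row where customer_id = customers.id.
Then keep rows with o.qty < 4.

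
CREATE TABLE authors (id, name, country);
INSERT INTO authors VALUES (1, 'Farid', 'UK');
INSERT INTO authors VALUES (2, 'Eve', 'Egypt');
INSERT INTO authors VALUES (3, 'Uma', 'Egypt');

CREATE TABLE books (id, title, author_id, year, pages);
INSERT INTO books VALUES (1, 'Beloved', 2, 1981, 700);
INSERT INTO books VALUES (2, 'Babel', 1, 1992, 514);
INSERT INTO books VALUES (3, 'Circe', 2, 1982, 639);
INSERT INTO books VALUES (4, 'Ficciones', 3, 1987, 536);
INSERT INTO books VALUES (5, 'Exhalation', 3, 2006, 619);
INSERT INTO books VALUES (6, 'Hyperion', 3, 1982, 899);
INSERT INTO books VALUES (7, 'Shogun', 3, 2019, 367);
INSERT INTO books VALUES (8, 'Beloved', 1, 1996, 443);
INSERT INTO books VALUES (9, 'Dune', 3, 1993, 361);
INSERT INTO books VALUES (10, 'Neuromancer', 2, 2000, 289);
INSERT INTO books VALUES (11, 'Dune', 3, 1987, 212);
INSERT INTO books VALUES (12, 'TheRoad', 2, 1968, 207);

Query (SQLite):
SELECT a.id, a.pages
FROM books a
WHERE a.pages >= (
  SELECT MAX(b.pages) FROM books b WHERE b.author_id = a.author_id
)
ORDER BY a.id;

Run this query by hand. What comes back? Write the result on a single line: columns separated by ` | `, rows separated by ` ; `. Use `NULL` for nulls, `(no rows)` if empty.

For each books row a, compute MAX(pages) over rows sharing a.author_id.
Keep row a if a.pages >= that per-group MAX.
  author_id=1: MAX(pages) = 514
  author_id=2: MAX(pages) = 700
  author_id=3: MAX(pages) = 899

1 | 700 ; 2 | 514 ; 6 | 899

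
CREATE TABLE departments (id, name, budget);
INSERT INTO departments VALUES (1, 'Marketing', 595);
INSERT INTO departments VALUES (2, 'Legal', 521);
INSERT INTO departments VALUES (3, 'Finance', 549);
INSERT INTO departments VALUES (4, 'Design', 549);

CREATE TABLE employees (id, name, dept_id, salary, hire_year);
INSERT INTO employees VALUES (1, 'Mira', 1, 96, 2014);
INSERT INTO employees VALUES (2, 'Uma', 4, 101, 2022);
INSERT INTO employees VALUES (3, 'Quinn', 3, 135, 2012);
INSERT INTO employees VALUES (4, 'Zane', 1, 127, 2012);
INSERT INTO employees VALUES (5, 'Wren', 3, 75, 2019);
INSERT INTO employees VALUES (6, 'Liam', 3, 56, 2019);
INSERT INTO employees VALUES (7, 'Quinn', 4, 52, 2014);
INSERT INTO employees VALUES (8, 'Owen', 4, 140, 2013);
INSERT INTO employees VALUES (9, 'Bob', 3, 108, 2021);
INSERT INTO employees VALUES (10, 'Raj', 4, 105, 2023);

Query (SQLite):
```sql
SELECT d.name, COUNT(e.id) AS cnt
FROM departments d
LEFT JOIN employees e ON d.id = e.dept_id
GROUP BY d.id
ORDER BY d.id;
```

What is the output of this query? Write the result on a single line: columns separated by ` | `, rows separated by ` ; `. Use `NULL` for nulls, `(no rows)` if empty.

Marketing | 2 ; Legal | 0 ; Finance | 4 ; Design | 4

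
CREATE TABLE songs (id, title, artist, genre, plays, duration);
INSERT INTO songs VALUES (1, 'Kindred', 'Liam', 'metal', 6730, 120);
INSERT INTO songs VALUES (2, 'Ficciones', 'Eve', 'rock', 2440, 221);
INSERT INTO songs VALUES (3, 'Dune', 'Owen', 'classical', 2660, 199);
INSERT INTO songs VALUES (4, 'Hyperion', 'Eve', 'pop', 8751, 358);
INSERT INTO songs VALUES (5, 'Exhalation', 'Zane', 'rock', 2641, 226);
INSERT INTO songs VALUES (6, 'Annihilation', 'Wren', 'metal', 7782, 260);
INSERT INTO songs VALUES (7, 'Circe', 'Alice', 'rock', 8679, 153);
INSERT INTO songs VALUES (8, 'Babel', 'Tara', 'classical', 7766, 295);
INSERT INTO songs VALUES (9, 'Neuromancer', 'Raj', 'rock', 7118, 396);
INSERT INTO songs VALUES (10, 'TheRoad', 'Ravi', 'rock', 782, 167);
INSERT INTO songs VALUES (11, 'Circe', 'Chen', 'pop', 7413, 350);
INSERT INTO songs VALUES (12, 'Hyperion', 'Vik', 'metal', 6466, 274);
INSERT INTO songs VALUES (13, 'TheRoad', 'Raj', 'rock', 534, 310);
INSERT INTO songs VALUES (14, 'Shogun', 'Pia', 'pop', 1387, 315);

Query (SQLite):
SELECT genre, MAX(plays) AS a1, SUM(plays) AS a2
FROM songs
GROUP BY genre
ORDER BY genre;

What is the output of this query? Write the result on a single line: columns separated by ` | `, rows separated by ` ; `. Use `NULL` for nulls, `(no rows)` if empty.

classical | 7766 | 10426 ; metal | 7782 | 20978 ; pop | 8751 | 17551 ; rock | 8679 | 22194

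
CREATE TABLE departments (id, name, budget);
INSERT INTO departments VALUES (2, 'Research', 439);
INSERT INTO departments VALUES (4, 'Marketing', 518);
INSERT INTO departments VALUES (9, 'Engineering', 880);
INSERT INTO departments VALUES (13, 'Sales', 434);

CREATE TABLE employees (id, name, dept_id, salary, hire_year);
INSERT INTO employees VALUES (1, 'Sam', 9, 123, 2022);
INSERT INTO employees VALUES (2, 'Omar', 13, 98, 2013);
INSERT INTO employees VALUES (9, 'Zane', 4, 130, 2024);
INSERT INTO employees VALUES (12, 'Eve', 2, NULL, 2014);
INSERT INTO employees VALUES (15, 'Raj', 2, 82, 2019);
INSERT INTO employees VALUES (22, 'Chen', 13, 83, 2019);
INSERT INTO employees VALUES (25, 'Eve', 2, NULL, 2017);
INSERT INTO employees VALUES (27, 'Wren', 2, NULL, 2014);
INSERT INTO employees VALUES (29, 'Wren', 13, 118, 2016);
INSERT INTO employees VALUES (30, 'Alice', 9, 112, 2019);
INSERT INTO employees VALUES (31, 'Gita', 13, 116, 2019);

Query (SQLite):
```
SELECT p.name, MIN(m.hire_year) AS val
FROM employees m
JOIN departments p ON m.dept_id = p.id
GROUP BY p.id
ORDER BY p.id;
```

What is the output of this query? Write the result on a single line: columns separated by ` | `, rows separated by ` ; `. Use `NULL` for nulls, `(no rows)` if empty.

Join each employees row to its departments via dept_id.
Group joined rows by departments.id; compute MIN(m.hire_year) per group.
  2: ids {12, 15, 25, 27} → MIN(m.hire_year)=2014
  4: ids {9} → MIN(m.hire_year)=2024
  9: ids {1, 30} → MIN(m.hire_year)=2019
  13: ids {2, 22, 29, 31} → MIN(m.hire_year)=2013

Research | 2014 ; Marketing | 2024 ; Engineering | 2019 ; Sales | 2013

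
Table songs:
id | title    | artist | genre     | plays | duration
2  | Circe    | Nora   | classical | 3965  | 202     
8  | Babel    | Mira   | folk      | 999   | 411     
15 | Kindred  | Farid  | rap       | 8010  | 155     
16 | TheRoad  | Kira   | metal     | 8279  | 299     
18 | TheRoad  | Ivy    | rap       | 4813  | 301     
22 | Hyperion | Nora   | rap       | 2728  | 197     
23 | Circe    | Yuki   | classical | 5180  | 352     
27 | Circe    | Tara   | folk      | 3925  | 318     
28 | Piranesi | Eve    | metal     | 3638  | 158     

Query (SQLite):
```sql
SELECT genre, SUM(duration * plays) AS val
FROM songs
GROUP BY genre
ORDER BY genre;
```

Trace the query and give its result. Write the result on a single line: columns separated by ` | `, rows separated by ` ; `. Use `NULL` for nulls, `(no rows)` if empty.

For each row compute duration * plays.
Group by genre; take SUM of the expression per group.
  classical: ids {2, 23} → SUM(duration * plays)=2624290
  folk: ids {8, 27} → SUM(duration * plays)=1658739
  metal: ids {16, 28} → SUM(duration * plays)=3050225
  rap: ids {15, 18, 22} → SUM(duration * plays)=3227679

classical | 2624290 ; folk | 1658739 ; metal | 3050225 ; rap | 3227679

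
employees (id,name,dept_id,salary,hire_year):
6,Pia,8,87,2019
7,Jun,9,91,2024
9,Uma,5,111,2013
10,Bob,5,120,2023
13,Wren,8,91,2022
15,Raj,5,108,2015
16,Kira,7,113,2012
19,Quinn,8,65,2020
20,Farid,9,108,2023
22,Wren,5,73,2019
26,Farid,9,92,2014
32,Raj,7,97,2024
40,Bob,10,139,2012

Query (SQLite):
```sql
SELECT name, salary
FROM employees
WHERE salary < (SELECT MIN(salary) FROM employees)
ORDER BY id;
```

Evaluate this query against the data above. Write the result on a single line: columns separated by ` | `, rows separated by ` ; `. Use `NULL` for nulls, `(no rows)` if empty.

(no rows)

Scalar subquery: MIN(salary) over all employees rows = 65.
Keep rows where salary < that value.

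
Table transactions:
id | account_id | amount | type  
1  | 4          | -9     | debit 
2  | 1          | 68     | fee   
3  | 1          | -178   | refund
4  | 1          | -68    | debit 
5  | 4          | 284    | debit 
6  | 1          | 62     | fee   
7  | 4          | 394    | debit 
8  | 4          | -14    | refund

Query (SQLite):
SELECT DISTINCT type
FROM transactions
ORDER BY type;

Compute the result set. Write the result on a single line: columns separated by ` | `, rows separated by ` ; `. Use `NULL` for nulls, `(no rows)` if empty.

debit ; fee ; refund

Collect distinct type values from transactions.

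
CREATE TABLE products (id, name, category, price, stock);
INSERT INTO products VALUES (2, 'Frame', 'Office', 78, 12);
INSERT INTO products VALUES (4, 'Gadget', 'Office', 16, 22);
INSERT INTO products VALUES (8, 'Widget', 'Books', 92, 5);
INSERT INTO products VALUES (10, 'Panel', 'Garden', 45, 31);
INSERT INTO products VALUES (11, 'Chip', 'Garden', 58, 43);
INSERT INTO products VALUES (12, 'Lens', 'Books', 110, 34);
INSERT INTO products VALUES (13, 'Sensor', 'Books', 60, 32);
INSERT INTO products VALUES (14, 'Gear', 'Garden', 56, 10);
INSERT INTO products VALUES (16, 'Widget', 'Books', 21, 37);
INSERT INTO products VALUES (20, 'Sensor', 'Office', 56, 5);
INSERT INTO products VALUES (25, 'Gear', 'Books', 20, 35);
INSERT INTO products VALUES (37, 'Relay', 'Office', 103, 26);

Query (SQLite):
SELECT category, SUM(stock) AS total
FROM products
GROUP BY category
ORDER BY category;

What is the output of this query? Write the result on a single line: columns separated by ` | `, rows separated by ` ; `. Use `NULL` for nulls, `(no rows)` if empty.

Books | 143 ; Garden | 84 ; Office | 65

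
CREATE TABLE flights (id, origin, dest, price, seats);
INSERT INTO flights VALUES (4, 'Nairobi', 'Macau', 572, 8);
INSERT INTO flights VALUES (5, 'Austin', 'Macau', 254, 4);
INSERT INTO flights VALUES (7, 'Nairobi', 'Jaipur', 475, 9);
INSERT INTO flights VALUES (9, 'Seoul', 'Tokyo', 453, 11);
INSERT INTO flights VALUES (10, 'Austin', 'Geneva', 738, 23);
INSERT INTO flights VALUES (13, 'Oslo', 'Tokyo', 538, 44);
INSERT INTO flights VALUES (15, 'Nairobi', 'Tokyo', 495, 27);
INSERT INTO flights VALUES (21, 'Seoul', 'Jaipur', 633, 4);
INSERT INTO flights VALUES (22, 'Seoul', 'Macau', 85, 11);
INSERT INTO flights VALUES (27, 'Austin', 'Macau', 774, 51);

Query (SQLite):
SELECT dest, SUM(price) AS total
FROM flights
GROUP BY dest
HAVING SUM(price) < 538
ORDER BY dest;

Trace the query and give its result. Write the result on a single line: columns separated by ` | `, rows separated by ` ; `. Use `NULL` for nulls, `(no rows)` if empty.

(no rows)

Partition flights by dest; compute SUM(price) within each group.
HAVING: keep groups where SUM(price) < 538.
  Geneva: ids {10} → SUM(price)=738
  Jaipur: ids {7, 21} → SUM(price)=1108
  Macau: ids {4, 5, 22, 27} → SUM(price)=1685
  Tokyo: ids {9, 13, 15} → SUM(price)=1486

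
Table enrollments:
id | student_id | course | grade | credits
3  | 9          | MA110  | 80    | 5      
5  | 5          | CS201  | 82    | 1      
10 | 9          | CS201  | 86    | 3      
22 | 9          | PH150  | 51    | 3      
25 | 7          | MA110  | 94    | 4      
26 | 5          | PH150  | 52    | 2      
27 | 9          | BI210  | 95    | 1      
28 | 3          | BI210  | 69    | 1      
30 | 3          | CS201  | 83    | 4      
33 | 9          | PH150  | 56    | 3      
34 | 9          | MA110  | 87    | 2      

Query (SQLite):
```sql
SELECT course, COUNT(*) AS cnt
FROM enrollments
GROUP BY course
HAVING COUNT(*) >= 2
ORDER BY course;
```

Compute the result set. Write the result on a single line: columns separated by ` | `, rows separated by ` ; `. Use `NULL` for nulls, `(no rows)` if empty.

Partition enrollments by course; compute COUNT(*) within each group.
HAVING: keep groups with count ≥ 2.
  BI210: ids {27, 28} → COUNT(*)=2
  CS201: ids {5, 10, 30} → COUNT(*)=3
  MA110: ids {3, 25, 34} → COUNT(*)=3
  PH150: ids {22, 26, 33} → COUNT(*)=3

BI210 | 2 ; CS201 | 3 ; MA110 | 3 ; PH150 | 3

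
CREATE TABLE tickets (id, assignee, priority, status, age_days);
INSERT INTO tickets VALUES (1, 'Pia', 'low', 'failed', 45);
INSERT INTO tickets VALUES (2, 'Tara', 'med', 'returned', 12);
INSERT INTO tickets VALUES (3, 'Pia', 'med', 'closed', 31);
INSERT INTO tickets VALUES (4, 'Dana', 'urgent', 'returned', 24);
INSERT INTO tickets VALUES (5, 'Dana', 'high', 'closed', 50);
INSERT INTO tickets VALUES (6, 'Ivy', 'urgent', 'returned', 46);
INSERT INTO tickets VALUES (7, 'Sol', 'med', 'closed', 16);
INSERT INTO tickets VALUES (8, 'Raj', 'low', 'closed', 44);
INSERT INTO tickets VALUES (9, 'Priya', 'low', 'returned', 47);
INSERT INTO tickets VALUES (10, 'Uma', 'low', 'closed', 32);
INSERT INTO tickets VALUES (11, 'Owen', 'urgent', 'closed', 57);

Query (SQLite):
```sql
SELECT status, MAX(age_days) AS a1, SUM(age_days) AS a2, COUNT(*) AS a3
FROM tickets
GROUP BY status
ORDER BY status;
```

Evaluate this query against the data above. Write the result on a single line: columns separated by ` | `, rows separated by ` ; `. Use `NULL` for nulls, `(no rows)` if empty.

Group tickets by status.
Per group compute: MAX(age_days), SUM(age_days), COUNT(*).
  closed: ids {3, 5, 7, 8, 10, 11} → MAX(age_days)=57, SUM(age_days)=230, COUNT(*)=6
  failed: ids {1} → MAX(age_days)=45, SUM(age_days)=45, COUNT(*)=1
  returned: ids {2, 4, 6, 9} → MAX(age_days)=47, SUM(age_days)=129, COUNT(*)=4

closed | 57 | 230 | 6 ; failed | 45 | 45 | 1 ; returned | 47 | 129 | 4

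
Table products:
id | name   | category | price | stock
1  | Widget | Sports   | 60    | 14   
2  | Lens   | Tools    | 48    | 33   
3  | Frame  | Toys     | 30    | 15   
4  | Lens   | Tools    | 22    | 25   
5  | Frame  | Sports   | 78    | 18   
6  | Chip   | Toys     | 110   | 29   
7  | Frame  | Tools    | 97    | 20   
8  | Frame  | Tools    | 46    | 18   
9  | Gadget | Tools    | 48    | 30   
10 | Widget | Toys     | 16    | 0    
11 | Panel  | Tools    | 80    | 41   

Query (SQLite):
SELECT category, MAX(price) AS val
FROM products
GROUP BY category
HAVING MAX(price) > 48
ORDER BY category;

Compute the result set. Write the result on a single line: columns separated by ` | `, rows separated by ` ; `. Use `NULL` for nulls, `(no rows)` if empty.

Partition products by category; compute MAX(price) within each group.
HAVING: keep groups where MAX(price) > 48.
  Sports: ids {1, 5} → MAX(price)=78
  Tools: ids {2, 4, 7, 8, 9, 11} → MAX(price)=97
  Toys: ids {3, 6, 10} → MAX(price)=110

Sports | 78 ; Tools | 97 ; Toys | 110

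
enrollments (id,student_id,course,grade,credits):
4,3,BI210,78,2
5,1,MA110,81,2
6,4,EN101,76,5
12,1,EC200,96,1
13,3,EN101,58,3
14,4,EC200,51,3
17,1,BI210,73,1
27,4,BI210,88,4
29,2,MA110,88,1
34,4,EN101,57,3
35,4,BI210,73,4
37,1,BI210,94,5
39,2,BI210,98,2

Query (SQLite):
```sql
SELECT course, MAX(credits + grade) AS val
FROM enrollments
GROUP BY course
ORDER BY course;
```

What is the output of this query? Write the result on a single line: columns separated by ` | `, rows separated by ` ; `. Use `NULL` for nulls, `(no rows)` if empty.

For each row compute credits + grade.
Group by course; take MAX of the expression per group.
  BI210: ids {4, 17, 27, 35, 37, 39} → MAX(credits + grade)=100
  EC200: ids {12, 14} → MAX(credits + grade)=97
  EN101: ids {6, 13, 34} → MAX(credits + grade)=81
  MA110: ids {5, 29} → MAX(credits + grade)=89

BI210 | 100 ; EC200 | 97 ; EN101 | 81 ; MA110 | 89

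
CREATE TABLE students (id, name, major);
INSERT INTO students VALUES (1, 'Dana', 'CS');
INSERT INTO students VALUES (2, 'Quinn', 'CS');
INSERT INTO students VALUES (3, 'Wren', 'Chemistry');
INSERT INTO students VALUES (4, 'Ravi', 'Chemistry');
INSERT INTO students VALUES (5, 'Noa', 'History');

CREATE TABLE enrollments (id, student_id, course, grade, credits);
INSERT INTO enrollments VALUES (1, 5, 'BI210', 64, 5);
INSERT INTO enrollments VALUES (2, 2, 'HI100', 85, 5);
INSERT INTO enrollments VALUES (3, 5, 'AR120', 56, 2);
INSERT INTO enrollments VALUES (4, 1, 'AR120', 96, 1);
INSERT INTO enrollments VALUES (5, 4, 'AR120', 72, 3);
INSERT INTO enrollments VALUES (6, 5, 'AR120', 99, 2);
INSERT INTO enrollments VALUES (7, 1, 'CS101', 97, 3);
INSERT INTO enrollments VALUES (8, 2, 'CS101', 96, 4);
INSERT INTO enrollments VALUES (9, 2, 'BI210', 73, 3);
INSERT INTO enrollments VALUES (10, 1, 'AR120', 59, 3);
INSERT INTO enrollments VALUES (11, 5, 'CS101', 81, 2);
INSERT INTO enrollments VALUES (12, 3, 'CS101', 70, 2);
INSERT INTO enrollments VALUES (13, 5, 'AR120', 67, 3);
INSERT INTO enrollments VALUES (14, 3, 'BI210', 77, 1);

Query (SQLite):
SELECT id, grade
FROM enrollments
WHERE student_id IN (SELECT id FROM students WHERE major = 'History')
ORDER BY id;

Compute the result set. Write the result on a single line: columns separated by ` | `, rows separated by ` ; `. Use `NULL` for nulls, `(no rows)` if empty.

1 | 64 ; 3 | 56 ; 6 | 99 ; 11 | 81 ; 13 | 67

Inner query: students.id where major = 'History'.
Outer: keep enrollments rows whose student_id is in that set.
Inner query → {5}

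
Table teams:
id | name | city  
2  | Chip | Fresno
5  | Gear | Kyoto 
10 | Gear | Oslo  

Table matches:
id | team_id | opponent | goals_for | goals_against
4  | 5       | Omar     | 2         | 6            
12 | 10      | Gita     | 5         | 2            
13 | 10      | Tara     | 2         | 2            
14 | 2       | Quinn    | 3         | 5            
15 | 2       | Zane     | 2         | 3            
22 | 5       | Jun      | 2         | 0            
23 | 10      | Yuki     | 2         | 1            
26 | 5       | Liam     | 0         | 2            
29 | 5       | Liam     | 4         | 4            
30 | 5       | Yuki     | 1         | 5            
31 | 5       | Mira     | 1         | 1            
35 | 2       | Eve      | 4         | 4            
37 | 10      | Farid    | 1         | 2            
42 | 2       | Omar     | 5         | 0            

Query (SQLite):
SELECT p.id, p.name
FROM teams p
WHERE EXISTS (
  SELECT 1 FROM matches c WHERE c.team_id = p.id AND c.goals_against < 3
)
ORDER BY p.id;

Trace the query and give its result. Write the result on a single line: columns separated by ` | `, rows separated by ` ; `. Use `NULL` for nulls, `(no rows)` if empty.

2 | Chip ; 5 | Gear ; 10 | Gear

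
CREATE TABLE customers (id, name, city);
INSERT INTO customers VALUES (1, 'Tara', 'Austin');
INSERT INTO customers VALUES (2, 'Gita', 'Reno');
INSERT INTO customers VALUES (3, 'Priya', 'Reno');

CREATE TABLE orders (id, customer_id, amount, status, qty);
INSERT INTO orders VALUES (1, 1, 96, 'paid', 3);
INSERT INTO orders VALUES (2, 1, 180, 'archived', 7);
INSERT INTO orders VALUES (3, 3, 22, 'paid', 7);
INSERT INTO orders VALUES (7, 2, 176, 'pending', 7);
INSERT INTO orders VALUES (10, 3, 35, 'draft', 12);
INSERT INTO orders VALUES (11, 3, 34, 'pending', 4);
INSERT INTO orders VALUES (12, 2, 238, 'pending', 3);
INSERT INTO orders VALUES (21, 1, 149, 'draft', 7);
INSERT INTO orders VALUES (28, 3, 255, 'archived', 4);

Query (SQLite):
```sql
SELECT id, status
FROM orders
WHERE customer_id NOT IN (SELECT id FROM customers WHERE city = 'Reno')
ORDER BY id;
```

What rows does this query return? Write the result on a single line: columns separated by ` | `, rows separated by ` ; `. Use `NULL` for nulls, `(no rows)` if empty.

Inner query: customers.id where city = 'Reno'.
Outer: keep orders rows whose customer_id is not in that set.
Inner query → {2, 3}

1 | paid ; 2 | archived ; 21 | draft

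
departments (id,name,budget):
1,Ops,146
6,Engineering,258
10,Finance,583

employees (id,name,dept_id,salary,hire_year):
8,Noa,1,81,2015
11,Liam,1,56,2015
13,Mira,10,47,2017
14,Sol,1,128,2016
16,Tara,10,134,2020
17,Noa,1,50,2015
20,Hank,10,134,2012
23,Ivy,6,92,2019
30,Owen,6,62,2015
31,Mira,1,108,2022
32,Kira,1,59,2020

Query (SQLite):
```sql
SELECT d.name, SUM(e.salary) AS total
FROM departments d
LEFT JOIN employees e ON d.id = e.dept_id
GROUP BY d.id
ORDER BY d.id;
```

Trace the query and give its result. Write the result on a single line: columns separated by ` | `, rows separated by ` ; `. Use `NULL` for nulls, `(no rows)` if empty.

LEFT JOIN keeps every departments row; unmatched ones get NULL for employees columns.
Group by departments.id and compute SUM(e.salary). SUM over an all-NULL group is NULL.
  1: ids {8, 11, 14, 17, 31, 32} → SUM(e.salary)=482
  6: ids {23, 30} → SUM(e.salary)=154
  10: ids {13, 16, 20} → SUM(e.salary)=315

Ops | 482 ; Engineering | 154 ; Finance | 315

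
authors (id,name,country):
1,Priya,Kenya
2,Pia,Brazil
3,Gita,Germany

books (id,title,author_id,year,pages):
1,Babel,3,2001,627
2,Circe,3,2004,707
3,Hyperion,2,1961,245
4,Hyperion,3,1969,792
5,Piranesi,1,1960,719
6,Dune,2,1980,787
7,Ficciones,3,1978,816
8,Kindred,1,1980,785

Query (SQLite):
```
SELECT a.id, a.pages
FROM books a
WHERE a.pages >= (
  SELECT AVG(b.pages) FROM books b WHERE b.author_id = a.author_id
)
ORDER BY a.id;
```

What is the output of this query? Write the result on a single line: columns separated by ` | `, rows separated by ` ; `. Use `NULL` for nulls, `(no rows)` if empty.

4 | 792 ; 6 | 787 ; 7 | 816 ; 8 | 785

For each books row a, compute AVG(pages) over rows sharing a.author_id.
Keep row a if a.pages >= that per-group AVG.
  author_id=1: AVG(pages) = 752.0
  author_id=2: AVG(pages) = 516.0
  author_id=3: AVG(pages) = 735.5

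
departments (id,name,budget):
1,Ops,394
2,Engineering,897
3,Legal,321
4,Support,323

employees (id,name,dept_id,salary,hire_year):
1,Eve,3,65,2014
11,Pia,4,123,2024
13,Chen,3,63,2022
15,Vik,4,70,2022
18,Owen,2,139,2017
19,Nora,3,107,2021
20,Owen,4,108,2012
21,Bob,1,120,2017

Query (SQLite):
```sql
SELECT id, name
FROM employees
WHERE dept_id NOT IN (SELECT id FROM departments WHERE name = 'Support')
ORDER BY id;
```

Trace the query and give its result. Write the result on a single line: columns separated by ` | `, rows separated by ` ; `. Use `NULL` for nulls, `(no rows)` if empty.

Inner query: departments.id where name = 'Support'.
Outer: keep employees rows whose dept_id is not in that set.
Inner query → {4}

1 | Eve ; 13 | Chen ; 18 | Owen ; 19 | Nora ; 21 | Bob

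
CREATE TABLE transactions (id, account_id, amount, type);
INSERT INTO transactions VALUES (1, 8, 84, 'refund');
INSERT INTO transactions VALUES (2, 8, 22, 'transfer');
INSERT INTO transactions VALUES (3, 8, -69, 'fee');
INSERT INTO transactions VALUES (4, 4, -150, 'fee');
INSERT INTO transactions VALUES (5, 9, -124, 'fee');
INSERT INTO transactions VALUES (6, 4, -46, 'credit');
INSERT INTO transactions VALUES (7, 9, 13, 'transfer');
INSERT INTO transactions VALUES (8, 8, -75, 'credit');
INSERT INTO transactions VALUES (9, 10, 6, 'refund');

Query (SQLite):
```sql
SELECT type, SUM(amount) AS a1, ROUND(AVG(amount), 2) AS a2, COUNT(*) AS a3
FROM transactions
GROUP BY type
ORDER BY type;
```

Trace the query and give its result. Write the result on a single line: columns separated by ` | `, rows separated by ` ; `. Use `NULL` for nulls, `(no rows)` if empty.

Group transactions by type.
Per group compute: SUM(amount), ROUND(AVG(amount), 2), COUNT(*).
  credit: ids {6, 8} → SUM(amount)=-121, ROUND(AVG(amount), 2)=-60.5, COUNT(*)=2
  fee: ids {3, 4, 5} → SUM(amount)=-343, ROUND(AVG(amount), 2)=-114.33, COUNT(*)=3
  refund: ids {1, 9} → SUM(amount)=90, ROUND(AVG(amount), 2)=45, COUNT(*)=2
  transfer: ids {2, 7} → SUM(amount)=35, ROUND(AVG(amount), 2)=17.5, COUNT(*)=2

credit | -121 | -60.5 | 2 ; fee | -343 | -114.33 | 3 ; refund | 90 | 45 | 2 ; transfer | 35 | 17.5 | 2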